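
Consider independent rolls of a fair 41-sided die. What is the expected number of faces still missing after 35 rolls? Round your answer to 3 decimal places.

For each face, P(unseen after 35) = (40/41)^35 = 0.4214.
By linearity of expectation, E[unseen] = 41·(40/41)^35 = 17.2762.

17.276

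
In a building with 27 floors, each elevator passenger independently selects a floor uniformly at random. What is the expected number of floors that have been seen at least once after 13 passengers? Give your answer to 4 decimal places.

For each floor, P(seen in 13 passengers) = 1 - (26/27)^13 = 0.38776.
By linearity of expectation, E[distinct seen] = 27·(1 - (26/27)^13) = 10.46941.

10.4694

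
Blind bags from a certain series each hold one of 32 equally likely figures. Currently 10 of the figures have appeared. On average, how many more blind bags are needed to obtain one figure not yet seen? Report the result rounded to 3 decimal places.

The number of blind bags until the next new figure is geometric with success probability 22/32, so its mean is 32/22.
E = 32/22 = 1.4545.

1.455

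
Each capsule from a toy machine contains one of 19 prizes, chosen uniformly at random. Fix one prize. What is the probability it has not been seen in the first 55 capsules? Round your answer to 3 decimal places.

0.051

Each capsule misses the fixed prize with probability (19-1)/19 = 18/19, independently.
P(still missing after 55) = (18/19)^55 = 0.0511.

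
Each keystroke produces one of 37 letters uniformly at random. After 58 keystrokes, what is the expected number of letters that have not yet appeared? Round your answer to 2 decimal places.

7.55

For each letter, P(unseen after 58) = (36/37)^58 = 0.204.
By linearity of expectation, E[unseen] = 37·(36/37)^58 = 7.552.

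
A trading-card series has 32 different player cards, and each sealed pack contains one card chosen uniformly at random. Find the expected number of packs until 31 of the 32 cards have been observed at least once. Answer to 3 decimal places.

With k distinct cards already seen, the next new one arrives after an expected 32/(32-k) packs.
Sum over k = 0,...,30: E = 32/32 + 32/31 + 32/30 + ... + 32/3 + 32/2 = 97.8718.

97.872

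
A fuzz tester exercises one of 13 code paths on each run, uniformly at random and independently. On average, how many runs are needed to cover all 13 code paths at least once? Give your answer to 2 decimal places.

After k distinct code paths have appeared, the next run gives a new one with probability (13-k)/13, so the expected wait for the (k+1)-th is 13/(13-k).
E[T] = 13/13 + 13/12 + 13/11 + ... + 13/2 + 13/1 = 13·H_{13}.
H_{13} = 3.180, so E[T] = 41.342.

41.34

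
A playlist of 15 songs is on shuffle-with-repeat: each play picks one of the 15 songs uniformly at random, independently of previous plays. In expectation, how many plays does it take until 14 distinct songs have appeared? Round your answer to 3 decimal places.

34.773

With k distinct songs already seen, the next new one arrives after an expected 15/(15-k) plays.
Sum over k = 0,...,13: E = 15/15 + 15/14 + 15/13 + ... + 15/3 + 15/2 = 34.7734.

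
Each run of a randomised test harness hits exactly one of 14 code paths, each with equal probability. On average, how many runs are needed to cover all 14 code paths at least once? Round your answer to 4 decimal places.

45.5219

Split into phases: going from k distinct to k+1 distinct takes on average 14/(14-k) runs.
E[T] = 14/14 + 14/13 + 14/12 + ... + 14/2 + 14/1 = 14·H_{14}.
H_{14} = 3.25156, so E[T] = 45.52187.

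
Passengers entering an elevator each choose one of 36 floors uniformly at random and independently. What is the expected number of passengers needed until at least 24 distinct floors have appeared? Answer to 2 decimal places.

Going from k to k+1 distinct takes a geometric number of passengers with mean 36/(36-k).
Sum over k = 0,...,23: E = 36/36 + 36/35 + 36/34 + ... + 36/14 + 36/13 = 38.569.

38.57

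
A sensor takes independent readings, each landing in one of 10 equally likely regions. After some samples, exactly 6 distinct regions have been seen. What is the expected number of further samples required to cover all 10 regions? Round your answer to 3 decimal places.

With k distinct regions already seen, the next new one takes an expected 10/(10-k) samples.
Sum over k = 6,...,9: E = 10/4 + 10/3 + 10/2 + 10/1 = 20.8333.

20.833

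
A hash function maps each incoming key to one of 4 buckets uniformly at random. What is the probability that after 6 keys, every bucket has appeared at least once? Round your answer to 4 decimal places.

Let A_i be the event that bucket i is missing after 6 keys. By inclusion–exclusion on the A_i,
P(all seen) = Σ_{j=0}^{4} (-1)^j C(4,j)((4-j)/4)^6
= 1.00000 - 0.71191 + 0.09375 - 0.00098 + 0.00000
= 0.38086.

0.3809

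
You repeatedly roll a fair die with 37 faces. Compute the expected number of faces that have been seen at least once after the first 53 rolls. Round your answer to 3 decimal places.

For each face, P(seen in 53 rolls) = 1 - (36/37)^53 = 0.7659.
By linearity of expectation, E[distinct seen] = 37·(1 - (36/37)^53) = 28.3395.

28.340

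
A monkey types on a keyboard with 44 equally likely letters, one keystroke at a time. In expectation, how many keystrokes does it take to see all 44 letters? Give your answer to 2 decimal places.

After k distinct letters have appeared, the next keystroke gives a new one with probability (44-k)/44, so the expected wait for the (k+1)-th is 44/(44-k).
E[T] = 44/44 + 44/43 + 44/42 + ... + 44/2 + 44/1 = 44·H_{44}.
H_{44} = 4.373, so E[T] = 192.400.

192.40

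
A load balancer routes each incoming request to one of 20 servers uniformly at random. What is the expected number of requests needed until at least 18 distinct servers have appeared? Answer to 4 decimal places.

With k distinct servers already seen, the next new one arrives after an expected 20/(20-k) requests.
Sum over k = 0,...,17: E = 20/20 + 20/19 + 20/18 + ... + 20/4 + 20/3 = 41.95479.

41.9548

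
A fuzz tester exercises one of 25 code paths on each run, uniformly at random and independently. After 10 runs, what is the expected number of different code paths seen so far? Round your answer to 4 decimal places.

8.3792

For each code path, P(seen in 10 runs) = 1 - (24/25)^10 = 0.33517.
By linearity of expectation, E[distinct seen] = 25·(1 - (24/25)^10) = 8.37918.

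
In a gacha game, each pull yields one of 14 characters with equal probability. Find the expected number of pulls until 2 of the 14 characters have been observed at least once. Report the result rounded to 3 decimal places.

Going from k to k+1 distinct takes a geometric number of pulls with mean 14/(14-k).
Sum over k = 0,...,1: E = 14/14 + 14/13 = 2.0769.

2.077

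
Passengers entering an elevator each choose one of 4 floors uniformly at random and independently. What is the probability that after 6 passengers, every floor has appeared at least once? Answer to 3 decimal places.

Let A_i be the event that floor i is missing after 6 passengers. By inclusion–exclusion on the A_i,
P(all seen) = Σ_{j=0}^{4} (-1)^j C(4,j)((4-j)/4)^6
= 1.0000 - 0.7119 + 0.0938 - 0.0010 + 0.0000
= 0.3809.

0.381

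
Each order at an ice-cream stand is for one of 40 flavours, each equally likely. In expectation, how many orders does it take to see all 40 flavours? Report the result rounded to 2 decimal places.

After k distinct flavours have appeared, the next order gives a new one with probability (40-k)/40, so the expected wait for the (k+1)-th is 40/(40-k).
E[T] = 40/40 + 40/39 + 40/38 + ... + 40/2 + 40/1 = 40·H_{40}.
H_{40} = 4.279, so E[T] = 171.142.

171.14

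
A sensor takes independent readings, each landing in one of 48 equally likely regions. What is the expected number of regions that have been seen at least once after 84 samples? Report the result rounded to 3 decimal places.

39.812

For each region, P(seen in 84 samples) = 1 - (47/48)^84 = 0.8294.
By linearity of expectation, E[distinct seen] = 48·(1 - (47/48)^84) = 39.8116.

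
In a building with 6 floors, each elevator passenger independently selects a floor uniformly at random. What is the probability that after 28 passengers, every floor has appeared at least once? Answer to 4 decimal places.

Let A_i be the event that floor i is missing after 28 passengers. By inclusion–exclusion on the A_i,
P(all seen) = Σ_{j=0}^{6} (-1)^j C(6,j)((6-j)/6)^28
= 1.00000 - 0.03640 + 0.00018 - 0.00000 + 0.00000 - 0.00000 + 0.00000
= 0.96378.

0.9638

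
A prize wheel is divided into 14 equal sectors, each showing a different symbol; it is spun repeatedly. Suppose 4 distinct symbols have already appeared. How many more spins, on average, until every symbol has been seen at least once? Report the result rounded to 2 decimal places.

With k distinct symbols already seen, the next new one takes an expected 14/(14-k) spins.
Sum over k = 4,...,13: E = 14/10 + 14/9 + 14/8 + ... + 14/2 + 14/1 = 41.006.

41.01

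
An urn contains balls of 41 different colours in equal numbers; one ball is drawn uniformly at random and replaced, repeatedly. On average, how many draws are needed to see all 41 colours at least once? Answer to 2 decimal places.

Split into phases: going from k distinct to k+1 distinct takes on average 41/(41-k) draws.
E[T] = 41/41 + 41/40 + 41/39 + ... + 41/2 + 41/1 = 41·H_{41}.
H_{41} = 4.303, so E[T] = 176.420.

176.42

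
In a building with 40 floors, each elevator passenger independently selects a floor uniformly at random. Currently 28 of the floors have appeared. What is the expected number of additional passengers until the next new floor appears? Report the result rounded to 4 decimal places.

The number of passengers until the next new floor is geometric with success probability 12/40, so its mean is 40/12.
E = 40/12 = 3.33333.

3.3333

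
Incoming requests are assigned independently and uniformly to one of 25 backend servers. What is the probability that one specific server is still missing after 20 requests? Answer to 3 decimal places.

Each request misses the fixed server with probability (25-1)/25 = 24/25, independently.
P(still missing after 20) = (24/25)^20 = 0.4420.

0.442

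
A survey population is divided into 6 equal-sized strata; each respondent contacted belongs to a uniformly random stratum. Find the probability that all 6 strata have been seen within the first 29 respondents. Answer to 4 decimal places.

0.9698

Let A_i be the event that stratum i is missing after 29 respondents. By inclusion–exclusion on the A_i,
P(all seen) = Σ_{j=0}^{6} (-1)^j C(6,j)((6-j)/6)^29
= 1.00000 - 0.03033 + 0.00012 - 0.00000 + 0.00000 - 0.00000 + 0.00000
= 0.96979.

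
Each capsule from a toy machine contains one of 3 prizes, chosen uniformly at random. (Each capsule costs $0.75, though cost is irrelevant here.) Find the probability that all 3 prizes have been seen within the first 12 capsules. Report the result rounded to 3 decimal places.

0.977

By inclusion–exclusion over which prizes are missing,
P(all seen) = Σ_{j=0}^{3} (-1)^j C(3,j)((3-j)/3)^12
= 1.0000 - 0.0231 + 0.0000 - 0.0000
= 0.9769.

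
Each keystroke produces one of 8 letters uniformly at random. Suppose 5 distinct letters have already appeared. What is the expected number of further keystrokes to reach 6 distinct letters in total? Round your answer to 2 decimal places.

2.67

With k distinct letters already seen, the next new one takes an expected 8/(8-k) keystrokes.
Only the k = 5 term is needed: E = 8/3 = 2.667.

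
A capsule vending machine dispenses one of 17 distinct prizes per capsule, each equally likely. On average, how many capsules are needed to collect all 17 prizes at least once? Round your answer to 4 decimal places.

The wait to go from k to k+1 distinct prizes is geometric with mean 17/(17-k).
E[T] = 17/17 + 17/16 + 17/15 + ... + 17/2 + 17/1 = 17·H_{17}.
H_{17} = 3.43955, so E[T] = 58.47239.

58.4724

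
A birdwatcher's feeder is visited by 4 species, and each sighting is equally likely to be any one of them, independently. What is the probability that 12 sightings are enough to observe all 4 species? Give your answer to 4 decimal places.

Let A_i be the event that species i is missing after 12 sightings. By inclusion–exclusion on the A_i,
P(all seen) = Σ_{j=0}^{4} (-1)^j C(4,j)((4-j)/4)^12
= 1.00000 - 0.12671 + 0.00146 - 0.00000 + 0.00000
= 0.87476.

0.8748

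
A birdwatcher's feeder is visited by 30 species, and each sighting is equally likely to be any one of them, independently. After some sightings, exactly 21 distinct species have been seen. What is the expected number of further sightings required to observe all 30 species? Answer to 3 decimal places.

From k distinct to k+1 distinct takes on average 30/(30-k) sightings.
Sum over k = 21,...,29: E = 30/9 + 30/8 + 30/7 + ... + 30/2 + 30/1 = 84.8690.

84.869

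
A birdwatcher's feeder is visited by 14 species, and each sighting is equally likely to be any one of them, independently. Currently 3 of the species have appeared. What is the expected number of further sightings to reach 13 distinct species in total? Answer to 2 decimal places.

With k distinct species already seen, the next new one takes an expected 14/(14-k) sightings.
Sum over k = 3,...,12: E = 14/11 + 14/10 + 14/9 + ... + 14/3 + 14/2 = 28.278.

28.28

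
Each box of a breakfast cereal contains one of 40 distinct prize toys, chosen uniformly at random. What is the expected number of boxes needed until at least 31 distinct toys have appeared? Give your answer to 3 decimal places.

With k distinct toys already seen, the next new one arrives after an expected 40/(40-k) boxes.
Sum over k = 0,...,30: E = 40/40 + 40/39 + 40/38 + ... + 40/11 + 40/10 = 57.9830.

57.983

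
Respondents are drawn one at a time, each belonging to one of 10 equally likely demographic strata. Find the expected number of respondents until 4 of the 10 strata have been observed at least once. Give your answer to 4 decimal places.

With k distinct strata already seen, the next new one arrives after an expected 10/(10-k) respondents.
Sum over k = 0,...,3: E = 10/10 + 10/9 + 10/8 + 10/7 = 4.78968.

4.7897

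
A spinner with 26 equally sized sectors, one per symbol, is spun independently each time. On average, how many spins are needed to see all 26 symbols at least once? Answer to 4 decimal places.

100.2149

The wait to go from k to k+1 distinct symbols is geometric with mean 26/(26-k).
E[T] = 26/26 + 26/25 + 26/24 + ... + 26/2 + 26/1 = 26·H_{26}.
H_{26} = 3.85442, so E[T] = 100.21491.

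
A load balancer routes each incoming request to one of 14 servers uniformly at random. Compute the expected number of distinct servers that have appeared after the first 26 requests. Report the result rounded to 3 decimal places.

For each server, P(seen in 26 requests) = 1 - (13/14)^26 = 0.8544.
By linearity of expectation, E[distinct seen] = 14·(1 - (13/14)^26) = 11.9614.

11.961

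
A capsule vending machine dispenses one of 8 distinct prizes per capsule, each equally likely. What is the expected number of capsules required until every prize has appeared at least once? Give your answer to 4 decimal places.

Split into phases: going from k distinct to k+1 distinct takes on average 8/(8-k) capsules.
E[T] = 8/8 + 8/7 + 8/6 + ... + 8/2 + 8/1 = 8·H_{8}.
H_{8} = 2.71786, so E[T] = 21.74286.

21.7429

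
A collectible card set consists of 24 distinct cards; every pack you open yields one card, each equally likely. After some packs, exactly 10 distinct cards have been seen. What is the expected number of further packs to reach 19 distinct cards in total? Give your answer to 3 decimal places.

With k distinct cards already seen, the next new one takes an expected 24/(24-k) packs.
Sum over k = 10,...,18: E = 24/14 + 24/13 + 24/12 + ... + 24/7 + 24/6 = 23.2375.

23.237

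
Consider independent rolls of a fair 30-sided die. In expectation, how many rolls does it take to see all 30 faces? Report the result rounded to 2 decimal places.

After k distinct faces have appeared, the next roll gives a new one with probability (30-k)/30, so the expected wait for the (k+1)-th is 30/(30-k).
E[T] = 30/30 + 30/29 + 30/28 + ... + 30/2 + 30/1 = 30·H_{30}.
H_{30} = 3.995, so E[T] = 119.850.

119.85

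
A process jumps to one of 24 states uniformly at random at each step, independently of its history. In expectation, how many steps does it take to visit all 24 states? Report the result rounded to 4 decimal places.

Split into phases: going from k distinct to k+1 distinct takes on average 24/(24-k) steps.
E[T] = 24/24 + 24/23 + 24/22 + ... + 24/2 + 24/1 = 24·H_{24}.
H_{24} = 3.77596, so E[T] = 90.62300.

90.6230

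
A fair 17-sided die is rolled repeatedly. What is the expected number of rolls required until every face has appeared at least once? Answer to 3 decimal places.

After k distinct faces have appeared, the next roll gives a new one with probability (17-k)/17, so the expected wait for the (k+1)-th is 17/(17-k).
E[T] = 17/17 + 17/16 + 17/15 + ... + 17/2 + 17/1 = 17·H_{17}.
H_{17} = 3.4396, so E[T] = 58.4724.

58.472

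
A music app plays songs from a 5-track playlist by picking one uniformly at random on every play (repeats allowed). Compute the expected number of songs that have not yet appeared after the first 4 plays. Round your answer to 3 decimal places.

For each song, P(unseen after 4) = (4/5)^4 = 0.4096.
By linearity of expectation, E[unseen] = 5·(4/5)^4 = 2.0480.

2.048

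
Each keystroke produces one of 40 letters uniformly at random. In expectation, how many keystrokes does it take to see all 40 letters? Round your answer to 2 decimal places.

171.14

Split into phases: going from k distinct to k+1 distinct takes on average 40/(40-k) keystrokes.
E[T] = 40/40 + 40/39 + 40/38 + ... + 40/2 + 40/1 = 40·H_{40}.
H_{40} = 4.279, so E[T] = 171.142.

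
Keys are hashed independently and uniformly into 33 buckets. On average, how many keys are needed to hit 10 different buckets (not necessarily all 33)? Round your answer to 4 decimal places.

11.6987

With k distinct buckets already seen, the next new one arrives after an expected 33/(33-k) keys.
Sum over k = 0,...,9: E = 33/33 + 33/32 + 33/31 + ... + 33/25 + 33/24 = 11.69872.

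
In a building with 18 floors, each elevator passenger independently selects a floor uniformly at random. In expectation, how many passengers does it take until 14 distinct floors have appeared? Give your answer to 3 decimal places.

25.412

Going from k to k+1 distinct takes a geometric number of passengers with mean 18/(18-k).
Sum over k = 0,...,13: E = 18/18 + 18/17 + 18/16 + ... + 18/6 + 18/5 = 25.4119.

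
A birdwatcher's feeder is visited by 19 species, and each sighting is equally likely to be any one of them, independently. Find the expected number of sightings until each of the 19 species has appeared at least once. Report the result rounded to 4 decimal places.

After k distinct species have appeared, the next sighting gives a new one with probability (19-k)/19, so the expected wait for the (k+1)-th is 19/(19-k).
E[T] = 19/19 + 19/18 + 19/17 + ... + 19/2 + 19/1 = 19·H_{19}.
H_{19} = 3.54774, so E[T] = 67.40705.

67.4071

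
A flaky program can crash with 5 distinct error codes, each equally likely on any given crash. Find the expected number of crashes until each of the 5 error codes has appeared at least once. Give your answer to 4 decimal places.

After k distinct error codes have appeared, the next crash gives a new one with probability (5-k)/5, so the expected wait for the (k+1)-th is 5/(5-k).
E[T] = 5/5 + 5/4 + 5/3 + 5/2 + 5/1 = 5·H_{5}.
H_{5} = 2.28333, so E[T] = 11.41667.

11.4167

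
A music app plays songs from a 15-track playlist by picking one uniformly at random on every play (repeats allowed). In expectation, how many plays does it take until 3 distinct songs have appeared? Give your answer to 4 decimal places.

3.2253

Going from k to k+1 distinct takes a geometric number of plays with mean 15/(15-k).
Sum over k = 0,...,2: E = 15/15 + 15/14 + 15/13 = 3.22527.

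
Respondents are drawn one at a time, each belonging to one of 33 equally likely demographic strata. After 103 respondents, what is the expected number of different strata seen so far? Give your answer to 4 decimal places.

31.6132

For each stratum, P(seen in 103 respondents) = 1 - (32/33)^103 = 0.95797.
By linearity of expectation, E[distinct seen] = 33·(1 - (32/33)^103) = 31.61316.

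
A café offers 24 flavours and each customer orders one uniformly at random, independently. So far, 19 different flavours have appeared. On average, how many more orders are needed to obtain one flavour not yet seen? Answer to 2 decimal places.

The number of orders until the next new flavour is geometric with success probability 5/24, so its mean is 24/5.
E = 24/5 = 4.800.

4.80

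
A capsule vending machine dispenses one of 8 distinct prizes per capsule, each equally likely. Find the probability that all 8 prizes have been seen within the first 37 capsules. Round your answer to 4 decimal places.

Let A_i be the event that prize i is missing after 37 capsules. By inclusion–exclusion on the A_i,
P(all seen) = Σ_{j=0}^{8} (-1)^j C(8,j)((8-j)/8)^37
= 1.00000 - 0.05720 + 0.00067 - 0.00000 + 0.00000 - 0.00000 + 0.00000 - 0.00000 + 0.00000
= 0.94347.

0.9435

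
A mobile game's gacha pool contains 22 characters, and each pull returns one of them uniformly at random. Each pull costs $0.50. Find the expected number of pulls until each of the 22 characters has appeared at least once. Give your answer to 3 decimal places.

81.198

After k distinct characters have appeared, the next pull gives a new one with probability (22-k)/22, so the expected wait for the (k+1)-th is 22/(22-k).
E[T] = 22/22 + 22/21 + 22/20 + ... + 22/2 + 22/1 = 22·H_{22}.
H_{22} = 3.6908, so E[T] = 81.1979.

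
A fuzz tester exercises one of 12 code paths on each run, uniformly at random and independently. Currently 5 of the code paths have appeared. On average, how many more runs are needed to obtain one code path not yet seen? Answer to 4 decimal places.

The number of runs until the next new code path is geometric with success probability 7/12, so its mean is 12/7.
E = 12/7 = 1.71429.

1.7143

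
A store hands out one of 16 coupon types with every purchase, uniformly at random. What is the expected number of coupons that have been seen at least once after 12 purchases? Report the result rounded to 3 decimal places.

For each coupon, P(seen in 12 purchases) = 1 - (15/16)^12 = 0.5390.
By linearity of expectation, E[distinct seen] = 16·(1 - (15/16)^12) = 8.6248.

8.625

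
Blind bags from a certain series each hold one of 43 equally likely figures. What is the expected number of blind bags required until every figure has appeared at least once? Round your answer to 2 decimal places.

187.05

The wait to go from k to k+1 distinct figures is geometric with mean 43/(43-k).
E[T] = 43/43 + 43/42 + 43/41 + ... + 43/2 + 43/1 = 43·H_{43}.
H_{43} = 4.350, so E[T] = 187.050.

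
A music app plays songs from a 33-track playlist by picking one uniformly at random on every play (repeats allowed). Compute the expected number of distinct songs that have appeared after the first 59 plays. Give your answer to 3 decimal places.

For each song, P(seen in 59 plays) = 1 - (32/33)^59 = 0.8372.
By linearity of expectation, E[distinct seen] = 33·(1 - (32/33)^59) = 27.6292.

27.629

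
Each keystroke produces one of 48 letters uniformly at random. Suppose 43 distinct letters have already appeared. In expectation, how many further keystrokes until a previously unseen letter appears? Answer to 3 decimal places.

Each keystroke yields a new letter with probability (48-43)/48 = 5/48, so the wait is geometric with mean 48/5.
E = 48/5 = 9.6000.

9.600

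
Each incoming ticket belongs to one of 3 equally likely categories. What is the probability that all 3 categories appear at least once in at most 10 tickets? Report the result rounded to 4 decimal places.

Let A_i be the event that category i is missing after 10 tickets. By inclusion–exclusion on the A_i,
P(all seen) = Σ_{j=0}^{3} (-1)^j C(3,j)((3-j)/3)^10
= 1.00000 - 0.05202 + 0.00005 - 0.00000
= 0.94803.

0.9480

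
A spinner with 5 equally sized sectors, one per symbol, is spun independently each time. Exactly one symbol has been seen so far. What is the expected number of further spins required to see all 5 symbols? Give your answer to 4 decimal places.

With k distinct symbols already seen, the next new one takes an expected 5/(5-k) spins.
Sum over k = 1,...,4: E = 5/4 + 5/3 + 5/2 + 5/1 = 10.41667.

10.4167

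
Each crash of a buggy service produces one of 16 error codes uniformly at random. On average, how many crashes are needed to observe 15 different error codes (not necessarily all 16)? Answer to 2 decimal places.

Going from k to k+1 distinct takes a geometric number of crashes with mean 16/(16-k).
Sum over k = 0,...,14: E = 16/16 + 16/15 + 16/14 + ... + 16/3 + 16/2 = 38.092.

38.09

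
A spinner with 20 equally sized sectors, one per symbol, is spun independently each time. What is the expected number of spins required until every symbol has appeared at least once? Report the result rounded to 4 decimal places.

The wait to go from k to k+1 distinct symbols is geometric with mean 20/(20-k).
E[T] = 20/20 + 20/19 + 20/18 + ... + 20/2 + 20/1 = 20·H_{20}.
H_{20} = 3.59774, so E[T] = 71.95479.

71.9548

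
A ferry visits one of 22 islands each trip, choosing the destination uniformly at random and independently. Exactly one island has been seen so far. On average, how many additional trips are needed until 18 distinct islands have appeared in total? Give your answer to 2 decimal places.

With k distinct islands already seen, the next new one takes an expected 22/(22-k) trips.
Sum over k = 1,...,17: E = 22/21 + 22/20 + 22/19 + ... + 22/6 + 22/5 = 34.365.

34.36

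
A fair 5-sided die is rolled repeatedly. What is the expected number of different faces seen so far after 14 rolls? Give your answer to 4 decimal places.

For each face, P(seen in 14 rolls) = 1 - (4/5)^14 = 0.95602.
By linearity of expectation, E[distinct seen] = 5·(1 - (4/5)^14) = 4.78010.

4.7801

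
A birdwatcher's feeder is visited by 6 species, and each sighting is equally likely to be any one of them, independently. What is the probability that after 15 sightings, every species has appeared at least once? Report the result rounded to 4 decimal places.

0.6442

By inclusion–exclusion over which species are missing,
P(all seen) = Σ_{j=0}^{6} (-1)^j C(6,j)((6-j)/6)^15
= 1.00000 - 0.38943 + 0.03425 - 0.00061 + 0.00000 - 0.00000 + 0.00000
= 0.64421.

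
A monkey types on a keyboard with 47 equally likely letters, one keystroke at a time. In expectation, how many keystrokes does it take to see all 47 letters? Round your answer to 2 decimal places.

After k distinct letters have appeared, the next keystroke gives a new one with probability (47-k)/47, so the expected wait for the (k+1)-th is 47/(47-k).
E[T] = 47/47 + 47/46 + 47/45 + ... + 47/2 + 47/1 = 47·H_{47}.
H_{47} = 4.438, so E[T] = 208.584.

208.58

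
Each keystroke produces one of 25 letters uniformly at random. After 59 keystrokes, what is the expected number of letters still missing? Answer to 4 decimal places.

2.2488

For each letter, P(unseen after 59) = (24/25)^59 = 0.08995.
By linearity of expectation, E[unseen] = 25·(24/25)^59 = 2.24876.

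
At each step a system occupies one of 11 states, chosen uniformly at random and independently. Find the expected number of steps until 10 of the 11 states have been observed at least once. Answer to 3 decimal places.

22.219

Going from k to k+1 distinct takes a geometric number of steps with mean 11/(11-k).
Sum over k = 0,...,9: E = 11/11 + 11/10 + 11/9 + ... + 11/3 + 11/2 = 22.2187.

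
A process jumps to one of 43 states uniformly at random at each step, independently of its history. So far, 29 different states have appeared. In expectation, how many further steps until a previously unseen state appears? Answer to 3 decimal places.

The number of steps until the next new state is geometric with success probability 14/43, so its mean is 43/14.
E = 43/14 = 3.0714.

3.071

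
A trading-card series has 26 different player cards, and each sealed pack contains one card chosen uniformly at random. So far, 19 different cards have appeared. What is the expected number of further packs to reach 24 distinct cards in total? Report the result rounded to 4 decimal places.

The wait to go from k to k+1 distinct cards is geometric with mean 26/(26-k).
Sum over k = 19,...,23: E = 26/7 + 26/6 + 26/5 + 26/4 + 26/3 = 28.41429.

28.4143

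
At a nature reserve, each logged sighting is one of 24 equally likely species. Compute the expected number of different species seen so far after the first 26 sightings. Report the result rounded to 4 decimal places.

16.0633

For each species, P(seen in 26 sightings) = 1 - (23/24)^26 = 0.66930.
By linearity of expectation, E[distinct seen] = 24·(1 - (23/24)^26) = 16.06325.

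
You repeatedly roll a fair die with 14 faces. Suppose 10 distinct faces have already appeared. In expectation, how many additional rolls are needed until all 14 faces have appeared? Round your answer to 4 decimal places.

With k distinct faces already seen, the next new one takes an expected 14/(14-k) rolls.
Sum over k = 10,...,13: E = 14/4 + 14/3 + 14/2 + 14/1 = 29.16667.

29.1667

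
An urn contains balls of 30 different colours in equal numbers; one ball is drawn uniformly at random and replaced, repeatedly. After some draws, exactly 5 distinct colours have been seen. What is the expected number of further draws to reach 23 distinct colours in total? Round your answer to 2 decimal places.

From k distinct to k+1 distinct takes on average 30/(30-k) draws.
Sum over k = 5,...,22: E = 30/25 + 30/24 + 30/23 + ... + 30/9 + 30/8 = 36.693.

36.69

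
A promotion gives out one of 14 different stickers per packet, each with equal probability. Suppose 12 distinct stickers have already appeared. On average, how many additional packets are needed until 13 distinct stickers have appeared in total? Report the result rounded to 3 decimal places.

From k distinct to k+1 distinct takes on average 14/(14-k) packets.
Only the k = 12 term is needed: E = 14/2 = 7.0000.

7.000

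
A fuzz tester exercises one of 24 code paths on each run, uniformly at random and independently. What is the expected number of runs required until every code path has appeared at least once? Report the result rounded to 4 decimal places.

After k distinct code paths have appeared, the next run gives a new one with probability (24-k)/24, so the expected wait for the (k+1)-th is 24/(24-k).
E[T] = 24/24 + 24/23 + 24/22 + ... + 24/2 + 24/1 = 24·H_{24}.
H_{24} = 3.77596, so E[T] = 90.62300.

90.6230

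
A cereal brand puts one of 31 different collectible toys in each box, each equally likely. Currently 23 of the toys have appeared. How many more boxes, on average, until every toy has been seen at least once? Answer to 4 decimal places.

From k distinct to k+1 distinct takes on average 31/(31-k) boxes.
Sum over k = 23,...,30: E = 31/8 + 31/7 + 31/6 + ... + 31/2 + 31/1 = 84.25357.

84.2536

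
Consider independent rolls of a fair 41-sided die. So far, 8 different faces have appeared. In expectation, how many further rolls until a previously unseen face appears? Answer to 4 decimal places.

Each roll yields a new face with probability (41-8)/41 = 33/41, so the wait is geometric with mean 41/33.
E = 41/33 = 1.24242.

1.2424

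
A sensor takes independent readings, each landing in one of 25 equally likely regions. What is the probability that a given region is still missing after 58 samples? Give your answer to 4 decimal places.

0.0937

On each sample the fixed region fails to appear with probability 24/25.
P(still missing after 58) = (24/25)^58 = 0.09370.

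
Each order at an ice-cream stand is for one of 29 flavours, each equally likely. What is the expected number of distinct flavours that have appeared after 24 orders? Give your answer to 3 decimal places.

16.508

For each flavour, P(seen in 24 orders) = 1 - (28/29)^24 = 0.5692.
By linearity of expectation, E[distinct seen] = 29·(1 - (28/29)^24) = 16.5078.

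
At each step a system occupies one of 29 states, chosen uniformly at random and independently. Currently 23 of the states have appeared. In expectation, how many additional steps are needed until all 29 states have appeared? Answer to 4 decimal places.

From k distinct to k+1 distinct takes on average 29/(29-k) steps.
Sum over k = 23,...,28: E = 29/6 + 29/5 + 29/4 + 29/3 + 29/2 + 29/1 = 71.05000.

71.0500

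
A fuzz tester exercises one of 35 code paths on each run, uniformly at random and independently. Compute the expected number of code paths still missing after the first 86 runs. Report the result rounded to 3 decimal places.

For each code path, P(unseen after 86) = (34/35)^86 = 0.0827.
By linearity of expectation, E[unseen] = 35·(34/35)^86 = 2.8934.

2.893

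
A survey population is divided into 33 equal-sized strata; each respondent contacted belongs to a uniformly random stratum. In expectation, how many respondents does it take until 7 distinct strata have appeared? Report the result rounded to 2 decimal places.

7.73

With k distinct strata already seen, the next new one arrives after an expected 33/(33-k) respondents.
Sum over k = 0,...,6: E = 33/33 + 33/32 + 33/31 + ... + 33/28 + 33/27 = 7.734.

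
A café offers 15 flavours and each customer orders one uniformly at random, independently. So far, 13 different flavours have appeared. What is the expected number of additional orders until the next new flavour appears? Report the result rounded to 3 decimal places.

The number of orders until the next new flavour is geometric with success probability 2/15, so its mean is 15/2.
E = 15/2 = 7.5000.

7.500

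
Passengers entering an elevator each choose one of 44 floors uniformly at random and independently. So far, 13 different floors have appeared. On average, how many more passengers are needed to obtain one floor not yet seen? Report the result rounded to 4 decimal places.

1.4194

Each passenger yields a new floor with probability (44-13)/44 = 31/44, so the wait is geometric with mean 44/31.
E = 44/31 = 1.41935.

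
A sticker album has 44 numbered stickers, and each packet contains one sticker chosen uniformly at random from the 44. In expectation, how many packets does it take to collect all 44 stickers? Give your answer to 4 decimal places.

192.3999

Split into phases: going from k distinct to k+1 distinct takes on average 44/(44-k) packets.
E[T] = 44/44 + 44/43 + 44/42 + ... + 44/2 + 44/1 = 44·H_{44}.
H_{44} = 4.37273, so E[T] = 192.39994.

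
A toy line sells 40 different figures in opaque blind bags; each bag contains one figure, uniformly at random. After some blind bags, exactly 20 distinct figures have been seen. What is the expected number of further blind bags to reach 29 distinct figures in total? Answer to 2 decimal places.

23.11

With k distinct figures already seen, the next new one takes an expected 40/(40-k) blind bags.
Sum over k = 20,...,28: E = 40/20 + 40/19 + 40/18 + ... + 40/13 + 40/12 = 23.114.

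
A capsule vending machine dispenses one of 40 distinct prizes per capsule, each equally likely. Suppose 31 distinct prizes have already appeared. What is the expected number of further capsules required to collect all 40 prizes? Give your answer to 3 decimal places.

The wait to go from k to k+1 distinct prizes is geometric with mean 40/(40-k).
Sum over k = 31,...,39: E = 40/9 + 40/8 + 40/7 + ... + 40/2 + 40/1 = 113.1587.

113.159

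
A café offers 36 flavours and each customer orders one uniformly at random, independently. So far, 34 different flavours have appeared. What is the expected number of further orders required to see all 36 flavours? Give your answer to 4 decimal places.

The wait to go from k to k+1 distinct flavours is geometric with mean 36/(36-k).
Sum over k = 34,...,35: E = 36/2 + 36/1 = 54.00000.

54.0000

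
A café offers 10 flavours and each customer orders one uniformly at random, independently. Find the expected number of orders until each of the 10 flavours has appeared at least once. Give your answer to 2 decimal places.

29.29

The wait to go from k to k+1 distinct flavours is geometric with mean 10/(10-k).
E[T] = 10/10 + 10/9 + 10/8 + ... + 10/2 + 10/1 = 10·H_{10}.
H_{10} = 2.929, so E[T] = 29.290.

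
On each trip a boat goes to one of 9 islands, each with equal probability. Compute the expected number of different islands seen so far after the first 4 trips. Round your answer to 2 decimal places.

For each island, P(seen in 4 trips) = 1 - (8/9)^4 = 0.376.
By linearity of expectation, E[distinct seen] = 9·(1 - (8/9)^4) = 3.381.

3.38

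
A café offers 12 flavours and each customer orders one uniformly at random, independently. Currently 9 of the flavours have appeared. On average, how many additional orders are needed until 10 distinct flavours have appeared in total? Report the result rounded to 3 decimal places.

4.000

From k distinct to k+1 distinct takes on average 12/(12-k) orders.
Only the k = 9 term is needed: E = 12/3 = 4.0000.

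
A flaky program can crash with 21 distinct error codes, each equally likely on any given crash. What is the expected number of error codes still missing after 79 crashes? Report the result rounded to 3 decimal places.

0.445

For each error code, P(unseen after 79) = (20/21)^79 = 0.0212.
By linearity of expectation, E[unseen] = 21·(20/21)^79 = 0.4449.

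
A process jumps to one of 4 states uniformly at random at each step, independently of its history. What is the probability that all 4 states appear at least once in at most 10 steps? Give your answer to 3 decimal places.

0.781

Let A_i be the event that state i is missing after 10 steps. By inclusion–exclusion on the A_i,
P(all seen) = Σ_{j=0}^{4} (-1)^j C(4,j)((4-j)/4)^10
= 1.0000 - 0.2253 + 0.0059 - 0.0000 + 0.0000
= 0.7806.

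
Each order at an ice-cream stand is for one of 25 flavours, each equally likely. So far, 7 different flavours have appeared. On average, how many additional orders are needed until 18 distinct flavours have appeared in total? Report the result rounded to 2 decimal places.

The wait to go from k to k+1 distinct flavours is geometric with mean 25/(25-k).
Sum over k = 7,...,17: E = 25/18 + 25/17 + 25/16 + ... + 25/9 + 25/8 = 22.556.

22.56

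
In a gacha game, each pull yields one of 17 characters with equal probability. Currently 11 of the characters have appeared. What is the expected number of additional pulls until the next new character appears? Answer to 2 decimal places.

Each pull yields a new character with probability (17-11)/17 = 6/17, so the wait is geometric with mean 17/6.
E = 17/6 = 2.833.

2.83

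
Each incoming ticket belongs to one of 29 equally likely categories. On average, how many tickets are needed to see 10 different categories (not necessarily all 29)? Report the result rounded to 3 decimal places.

With k distinct categories already seen, the next new one arrives after an expected 29/(29-k) tickets.
Sum over k = 0,...,9: E = 29/29 + 29/28 + 29/27 + ... + 29/21 + 29/20 = 12.0035.

12.004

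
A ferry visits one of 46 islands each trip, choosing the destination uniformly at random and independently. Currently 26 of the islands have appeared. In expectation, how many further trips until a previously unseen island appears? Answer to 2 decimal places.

The number of trips until the next new island is geometric with success probability 20/46, so its mean is 46/20.
E = 46/20 = 2.300.

2.30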